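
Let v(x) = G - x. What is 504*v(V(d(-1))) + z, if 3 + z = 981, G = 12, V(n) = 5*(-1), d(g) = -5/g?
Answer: 9546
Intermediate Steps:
V(n) = -5
v(x) = 12 - x
z = 978 (z = -3 + 981 = 978)
504*v(V(d(-1))) + z = 504*(12 - 1*(-5)) + 978 = 504*(12 + 5) + 978 = 504*17 + 978 = 8568 + 978 = 9546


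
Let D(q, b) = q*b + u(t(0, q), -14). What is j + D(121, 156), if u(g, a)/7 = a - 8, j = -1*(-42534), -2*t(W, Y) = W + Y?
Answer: 61256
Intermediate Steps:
t(W, Y) = -W/2 - Y/2 (t(W, Y) = -(W + Y)/2 = -W/2 - Y/2)
j = 42534
u(g, a) = -56 + 7*a (u(g, a) = 7*(a - 8) = 7*(-8 + a) = -56 + 7*a)
D(q, b) = -154 + b*q (D(q, b) = q*b + (-56 + 7*(-14)) = b*q + (-56 - 98) = b*q - 154 = -154 + b*q)
j + D(121, 156) = 42534 + (-154 + 156*121) = 42534 + (-154 + 18876) = 42534 + 18722 = 61256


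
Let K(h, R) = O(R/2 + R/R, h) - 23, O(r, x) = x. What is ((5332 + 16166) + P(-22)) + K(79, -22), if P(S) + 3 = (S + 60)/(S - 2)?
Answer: 258593/12 ≈ 21549.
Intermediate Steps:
K(h, R) = -23 + h (K(h, R) = h - 23 = -23 + h)
P(S) = -3 + (60 + S)/(-2 + S) (P(S) = -3 + (S + 60)/(S - 2) = -3 + (60 + S)/(-2 + S))
((5332 + 16166) + P(-22)) + K(79, -22) = ((5332 + 16166) + 2*(33 - 1*(-22))/(-2 - 22)) + (-23 + 79) = (21498 + 2*(33 + 22)/(-24)) + 56 = (21498 + 2*(-1/24)*55) + 56 = (21498 - 55/12) + 56 = 257921/12 + 56 = 258593/12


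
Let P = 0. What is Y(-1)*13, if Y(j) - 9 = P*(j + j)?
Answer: 117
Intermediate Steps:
Y(j) = 9 (Y(j) = 9 + 0*(j + j) = 9 + 0*(2*j) = 9 + 0 = 9)
Y(-1)*13 = 9*13 = 117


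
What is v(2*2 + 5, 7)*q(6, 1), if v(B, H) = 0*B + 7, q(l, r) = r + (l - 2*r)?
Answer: 35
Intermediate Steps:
q(l, r) = l - r
v(B, H) = 7 (v(B, H) = 0 + 7 = 7)
v(2*2 + 5, 7)*q(6, 1) = 7*(6 - 1*1) = 7*(6 - 1) = 7*5 = 35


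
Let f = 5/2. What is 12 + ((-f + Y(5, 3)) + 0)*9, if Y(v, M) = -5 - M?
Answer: -165/2 ≈ -82.500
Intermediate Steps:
f = 5/2 (f = 5*(½) = 5/2 ≈ 2.5000)
12 + ((-f + Y(5, 3)) + 0)*9 = 12 + ((-1*5/2 + (-5 - 1*3)) + 0)*9 = 12 + ((-5/2 + (-5 - 3)) + 0)*9 = 12 + ((-5/2 - 8) + 0)*9 = 12 + (-21/2 + 0)*9 = 12 - 21/2*9 = 12 - 189/2 = -165/2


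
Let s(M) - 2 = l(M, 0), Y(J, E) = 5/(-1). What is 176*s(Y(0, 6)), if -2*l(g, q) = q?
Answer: 352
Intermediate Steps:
l(g, q) = -q/2
Y(J, E) = -5 (Y(J, E) = 5*(-1) = -5)
s(M) = 2 (s(M) = 2 - ½*0 = 2 + 0 = 2)
176*s(Y(0, 6)) = 176*2 = 352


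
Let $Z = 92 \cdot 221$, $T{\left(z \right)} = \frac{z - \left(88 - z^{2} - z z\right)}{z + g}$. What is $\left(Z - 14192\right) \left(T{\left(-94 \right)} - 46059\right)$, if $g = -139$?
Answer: $- \frac{66000315180}{233} \approx -2.8326 \cdot 10^{8}$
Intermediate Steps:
$T{\left(z \right)} = \frac{-88 + z + 2 z^{2}}{-139 + z}$ ($T{\left(z \right)} = \frac{z - \left(88 - z^{2} - z z\right)}{z - 139} = \frac{z + \left(\left(z^{2} + z^{2}\right) - 88\right)}{-139 + z} = \frac{z + \left(2 z^{2} - 88\right)}{-139 + z} = \frac{z + \left(-88 + 2 z^{2}\right)}{-139 + z} = \frac{-88 + z + 2 z^{2}}{-139 + z}$)
$Z = 20332$
$\left(Z - 14192\right) \left(T{\left(-94 \right)} - 46059\right) = \left(20332 - 14192\right) \left(\frac{-88 - 94 + 2 \left(-94\right)^{2}}{-139 - 94} - 46059\right) = 6140 \left(\frac{-88 - 94 + 2 \cdot 8836}{-233} - 46059\right) = 6140 \left(- \frac{-88 - 94 + 17672}{233} - 46059\right) = 6140 \left(\left(- \frac{1}{233}\right) 17490 - 46059\right) = 6140 \left(- \frac{17490}{233} - 46059\right) = 6140 \left(- \frac{10749237}{233}\right) = - \frac{66000315180}{233}$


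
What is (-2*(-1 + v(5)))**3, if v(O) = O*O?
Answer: -110592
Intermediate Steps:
v(O) = O**2
(-2*(-1 + v(5)))**3 = (-2*(-1 + 5**2))**3 = (-2*(-1 + 25))**3 = (-2*24)**3 = (-48)**3 = -110592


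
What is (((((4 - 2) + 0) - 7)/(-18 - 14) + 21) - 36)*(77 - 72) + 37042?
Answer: 1182969/32 ≈ 36968.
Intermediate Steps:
(((((4 - 2) + 0) - 7)/(-18 - 14) + 21) - 36)*(77 - 72) + 37042 = ((((2 + 0) - 7)/(-32) + 21) - 36)*5 + 37042 = (((2 - 7)*(-1/32) + 21) - 36)*5 + 37042 = ((-5*(-1/32) + 21) - 36)*5 + 37042 = ((5/32 + 21) - 36)*5 + 37042 = (677/32 - 36)*5 + 37042 = -475/32*5 + 37042 = -2375/32 + 37042 = 1182969/32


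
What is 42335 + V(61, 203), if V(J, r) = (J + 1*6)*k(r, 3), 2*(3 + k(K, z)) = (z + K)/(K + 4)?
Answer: 8728639/207 ≈ 42167.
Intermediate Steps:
k(K, z) = -3 + (K + z)/(2*(4 + K)) (k(K, z) = -3 + ((z + K)/(K + 4))/2 = -3 + ((K + z)/(4 + K))/2 = -3 + (K + z)/(2*(4 + K)))
V(J, r) = (-21 - 5*r)*(6 + J)/(2*(4 + r)) (V(J, r) = (J + 1*6)*((-24 + 3 - 5*r)/(2*(4 + r))) = (J + 6)*((-21 - 5*r)/(2*(4 + r))) = (6 + J)*((-21 - 5*r)/(2*(4 + r))) = (-21 - 5*r)*(6 + J)/(2*(4 + r)))
42335 + V(61, 203) = 42335 - (6 + 61)*(21 + 5*203)/(8 + 2*203) = 42335 - 1*67*(21 + 1015)/(8 + 406) = 42335 - 1*67*1036/414 = 42335 - 1*1/414*67*1036 = 42335 - 34706/207 = 8728639/207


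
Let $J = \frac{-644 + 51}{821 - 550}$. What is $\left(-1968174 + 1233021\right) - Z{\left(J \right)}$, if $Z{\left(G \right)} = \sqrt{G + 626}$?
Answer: $-735153 - \frac{\sqrt{45813363}}{271} \approx -7.3518 \cdot 10^{5}$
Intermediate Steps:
$J = - \frac{593}{271} \approx -2.1882$
$Z{\left(G \right)} = \sqrt{626 + G}$
$\left(-1968174 + 1233021\right) - Z{\left(J \right)} = \left(-1968174 + 1233021\right) - \sqrt{626 - \frac{593}{271}} = -735153 - \sqrt{\frac{169053}{271}} = -735153 - \frac{\sqrt{45813363}}{271}$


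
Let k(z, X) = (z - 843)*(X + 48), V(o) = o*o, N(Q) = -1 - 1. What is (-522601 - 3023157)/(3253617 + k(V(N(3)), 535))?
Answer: -1772879/1382240 ≈ -1.2826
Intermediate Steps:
N(Q) = -2
V(o) = o**2
k(z, X) = (-843 + z)*(48 + X)
(-522601 - 3023157)/(3253617 + k(V(N(3)), 535)) = (-522601 - 3023157)/(3253617 + (-40464 - 843*535 + 48*(-2)**2 + 535*(-2)**2)) = -3545758/(3253617 + (-40464 - 451005 + 48*4 + 535*4)) = -3545758/(3253617 + (-40464 - 451005 + 192 + 2140)) = -3545758/(3253617 - 489137) = -3545758/2764480 = -3545758*1/2764480 = -1772879/1382240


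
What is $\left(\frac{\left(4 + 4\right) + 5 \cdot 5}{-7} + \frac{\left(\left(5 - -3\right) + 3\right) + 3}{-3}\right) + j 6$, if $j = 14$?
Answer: $\frac{1567}{21} \approx 74.619$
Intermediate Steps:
$\left(\frac{\left(4 + 4\right) + 5 \cdot 5}{-7} + \frac{\left(\left(5 - -3\right) + 3\right) + 3}{-3}\right) + j 6 = \left(\frac{\left(4 + 4\right) + 5 \cdot 5}{-7} + \frac{\left(\left(5 - -3\right) + 3\right) + 3}{-3}\right) + 14 \cdot 6 = \left(\left(8 + 25\right) \left(- \frac{1}{7}\right) + \left(\left(\left(5 + 3\right) + 3\right) + 3\right) \left(- \frac{1}{3}\right)\right) + 84 = \left(33 \left(- \frac{1}{7}\right) + \left(\left(8 + 3\right) + 3\right) \left(- \frac{1}{3}\right)\right) + 84 = \left(- \frac{33}{7} + \left(11 + 3\right) \left(- \frac{1}{3}\right)\right) + 84 = \left(- \frac{33}{7} + 14 \left(- \frac{1}{3}\right)\right) + 84 = \left(- \frac{33}{7} - \frac{14}{3}\right) + 84 = - \frac{197}{21} + 84 = \frac{1567}{21}$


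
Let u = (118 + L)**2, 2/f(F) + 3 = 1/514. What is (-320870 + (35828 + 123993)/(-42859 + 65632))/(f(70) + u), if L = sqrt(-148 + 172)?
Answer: -10083819522611610715/435313415474083752 + 1023757627760305331*sqrt(6)/1305940246422251256 ≈ -21.244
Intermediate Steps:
L = 2*sqrt(6) (L = sqrt(24) = 2*sqrt(6) ≈ 4.8990)
f(F) = -1028/1541 (f(F) = 2/(-3 + 1/514) = 2/(-1541/514) = 2*(-514/1541) = -1028/1541)
u = (118 + 2*sqrt(6))**2 ≈ 15104.
(-320870 + (35828 + 123993)/(-42859 + 65632))/(f(70) + u) = (-320870 + (35828 + 123993)/(-42859 + 65632))/(-1028/1541 + (13948 + 472*sqrt(6))) = (-320870 + 159821/22773)/(21492840/1541 + 472*sqrt(6)) = -7307012689/(22773*(21492840/1541 + 472*sqrt(6)))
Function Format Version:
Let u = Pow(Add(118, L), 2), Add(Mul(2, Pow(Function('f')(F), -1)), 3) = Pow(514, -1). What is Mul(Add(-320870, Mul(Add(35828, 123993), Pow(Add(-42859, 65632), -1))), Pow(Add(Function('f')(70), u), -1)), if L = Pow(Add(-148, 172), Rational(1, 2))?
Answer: Add(Rational(-10083819522611610715, 435313415474083752), Mul(Rational(1023757627760305331, 1305940246422251256), Pow(6, Rational(1, 2)))) ≈ -21.244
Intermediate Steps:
L = Mul(2, Pow(6, Rational(1, 2))) (L = Pow(24, Rational(1, 2)) = Mul(2, Pow(6, Rational(1, 2))) ≈ 4.8990)
Function('f')(F) = Rational(-1028, 1541) (Function('f')(F) = Mul(2, Pow(Add(-3, Pow(514, -1)), -1)) = Mul(2, Pow(Add(-3, Rational(1, 514)), -1)) = Mul(2, Pow(Rational(-1541, 514), -1)) = Mul(2, Rational(-514, 1541)) = Rational(-1028, 1541))
u = Pow(Add(118, Mul(2, Pow(6, Rational(1, 2)))), 2) ≈ 15104.
Mul(Add(-320870, Mul(Add(35828, 123993), Pow(Add(-42859, 65632), -1))), Pow(Add(Function('f')(70), u), -1)) = Mul(Add(-320870, Mul(Add(35828, 123993), Pow(Add(-42859, 65632), -1))), Pow(Add(Rational(-1028, 1541), Add(13948, Mul(472, Pow(6, Rational(1, 2))))), -1)) = Mul(Add(-320870, Mul(159821, Pow(22773, -1))), Pow(Add(Rational(21492840, 1541), Mul(472, Pow(6, Rational(1, 2)))), -1)) = Mul(Add(-320870, Mul(159821, Rational(1, 22773))), Pow(Add(Rational(21492840, 1541), Mul(472, Pow(6, Rational(1, 2)))), -1)) = Mul(Add(-320870, Rational(159821, 22773)), Pow(Add(Rational(21492840, 1541), Mul(472, Pow(6, Rational(1, 2)))), -1)) = Mul(Rational(-7307012689, 22773), Pow(Add(Rational(21492840, 1541), Mul(472, Pow(6, Rational(1, 2)))), -1))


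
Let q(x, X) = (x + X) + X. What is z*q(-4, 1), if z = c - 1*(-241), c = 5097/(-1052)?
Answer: -248435/526 ≈ -472.31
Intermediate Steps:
q(x, X) = x + 2*X (q(x, X) = (X + x) + X = x + 2*X)
c = -5097/1052 (c = 5097*(-1/1052) = -5097/1052 ≈ -4.8451)
z = 248435/1052 (z = -5097/1052 - 1*(-241) = -5097/1052 + 241 = 248435/1052 ≈ 236.16)
z*q(-4, 1) = 248435*(-4 + 2*1)/1052 = 248435*(-4 + 2)/1052 = (248435/1052)*(-2) = -248435/526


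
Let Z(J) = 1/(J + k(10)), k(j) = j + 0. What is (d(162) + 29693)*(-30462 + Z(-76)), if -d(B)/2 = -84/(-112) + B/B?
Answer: -39793687949/44 ≈ -9.0440e+8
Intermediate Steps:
k(j) = j
d(B) = -7/2 (d(B) = -2*(-84/(-112) + B/B) = -2*(-84*(-1/112) + 1) = -2*(¾ + 1) = -2*7/4 = -7/2)
Z(J) = 1/(10 + J) (Z(J) = 1/(J + 10) = 1/(10 + J))
(d(162) + 29693)*(-30462 + Z(-76)) = (-7/2 + 29693)*(-30462 + 1/(10 - 76)) = 59379*(-30462 + 1/(-66))/2 = 59379*(-30462 - 1/66)/2 = (59379/2)*(-2010493/66) = -39793687949/44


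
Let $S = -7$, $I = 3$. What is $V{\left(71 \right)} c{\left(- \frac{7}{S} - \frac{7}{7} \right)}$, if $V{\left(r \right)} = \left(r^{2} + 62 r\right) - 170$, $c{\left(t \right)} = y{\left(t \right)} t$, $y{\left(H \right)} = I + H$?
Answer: $0$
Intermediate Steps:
$y{\left(H \right)} = 3 + H$
$c{\left(t \right)} = t \left(3 + t\right)$ ($c{\left(t \right)} = \left(3 + t\right) t = t \left(3 + t\right)$)
$V{\left(r \right)} = -170 + r^{2} + 62 r$
$V{\left(71 \right)} c{\left(- \frac{7}{S} - \frac{7}{7} \right)} = \left(-170 + 71^{2} + 62 \cdot 71\right) \left(- \frac{7}{-7} - \frac{7}{7}\right) \left(3 - \left(1 - 1\right)\right) = \left(-170 + 5041 + 4402\right) \left(\left(-7\right) \left(- \frac{1}{7}\right) - 1\right) \left(3 - 0\right) = 9273 \left(1 - 1\right) \left(3 + \left(1 - 1\right)\right) = 9273 \cdot 0 \left(3 + 0\right) = 9273 \cdot 0 \cdot 3 = 9273 \cdot 0 = 0$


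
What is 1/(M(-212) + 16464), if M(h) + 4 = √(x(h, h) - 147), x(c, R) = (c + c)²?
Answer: 16460/270751971 - √179629/270751971 ≈ 5.9228e-5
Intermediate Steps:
x(c, R) = 4*c² (x(c, R) = (2*c)² = 4*c²)
M(h) = -4 + √(-147 + 4*h²) (M(h) = -4 + √(4*h² - 147) = -4 + √(-147 + 4*h²))
1/(M(-212) + 16464) = 1/((-4 + √(-147 + 4*(-212)²)) + 16464) = 1/((-4 + √(-147 + 4*44944)) + 16464) = 1/((-4 + √(-147 + 179776)) + 16464) = 1/((-4 + √179629) + 16464) = 1/(16460 + √179629)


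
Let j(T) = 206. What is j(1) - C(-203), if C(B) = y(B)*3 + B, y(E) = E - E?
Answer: 409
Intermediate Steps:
y(E) = 0
C(B) = B (C(B) = 0*3 + B = 0 + B = B)
j(1) - C(-203) = 206 - 1*(-203) = 206 + 203 = 409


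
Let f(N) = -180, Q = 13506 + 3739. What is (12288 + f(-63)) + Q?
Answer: 29353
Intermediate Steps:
Q = 17245
(12288 + f(-63)) + Q = (12288 - 180) + 17245 = 12108 + 17245 = 29353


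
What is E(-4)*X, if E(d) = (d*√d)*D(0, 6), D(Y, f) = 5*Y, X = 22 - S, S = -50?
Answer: 0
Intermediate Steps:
X = 72 (X = 22 - 1*(-50) = 22 + 50 = 72)
E(d) = 0 (E(d) = (d*√d)*(5*0) = d^(3/2)*0 = 0)
E(-4)*X = 0*72 = 0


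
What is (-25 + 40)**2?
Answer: 225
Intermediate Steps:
(-25 + 40)**2 = 15**2 = 225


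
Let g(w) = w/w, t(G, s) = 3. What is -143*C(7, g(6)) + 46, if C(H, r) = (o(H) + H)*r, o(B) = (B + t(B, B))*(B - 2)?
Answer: -8105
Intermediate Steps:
g(w) = 1
o(B) = (-2 + B)*(3 + B) (o(B) = (B + 3)*(B - 2) = (3 + B)*(-2 + B) = (-2 + B)*(3 + B))
C(H, r) = r*(-6 + H**2 + 2*H) (C(H, r) = ((-6 + H + H**2) + H)*r = (-6 + H**2 + 2*H)*r = r*(-6 + H**2 + 2*H))
-143*C(7, g(6)) + 46 = -143*(-6 + 7**2 + 2*7) + 46 = -143*(-6 + 49 + 14) + 46 = -143*57 + 46 = -8151 + 46 = -8105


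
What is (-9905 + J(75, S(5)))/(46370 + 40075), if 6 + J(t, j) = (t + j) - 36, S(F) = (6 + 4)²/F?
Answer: -3284/28815 ≈ -0.11397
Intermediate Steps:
S(F) = 100/F (S(F) = 10²/F = 100/F)
J(t, j) = -42 + j + t (J(t, j) = -6 + ((t + j) - 36) = -6 + ((j + t) - 36) = -6 + (-36 + j + t) = -42 + j + t)
(-9905 + J(75, S(5)))/(46370 + 40075) = (-9905 + (-42 + 100/5 + 75))/(46370 + 40075) = (-9905 + (-42 + 100*(⅕) + 75))/86445 = (-9905 + (-42 + 20 + 75))*(1/86445) = (-9905 + 53)*(1/86445) = -9852*1/86445 = -3284/28815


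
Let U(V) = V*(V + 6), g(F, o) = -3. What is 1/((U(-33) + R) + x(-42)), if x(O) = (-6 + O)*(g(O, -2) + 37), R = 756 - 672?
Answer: -1/657 ≈ -0.0015221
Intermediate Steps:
R = 84
U(V) = V*(6 + V)
x(O) = -204 + 34*O (x(O) = (-6 + O)*(-3 + 37) = (-6 + O)*34 = -204 + 34*O)
1/((U(-33) + R) + x(-42)) = 1/((-33*(6 - 33) + 84) + (-204 + 34*(-42))) = 1/((-33*(-27) + 84) + (-204 - 1428)) = 1/((891 + 84) - 1632) = 1/(975 - 1632) = 1/(-657) = -1/657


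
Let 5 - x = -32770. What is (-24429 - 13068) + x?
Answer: -4722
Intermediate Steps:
x = 32775 (x = 5 - 1*(-32770) = 5 + 32770 = 32775)
(-24429 - 13068) + x = (-24429 - 13068) + 32775 = -37497 + 32775 = -4722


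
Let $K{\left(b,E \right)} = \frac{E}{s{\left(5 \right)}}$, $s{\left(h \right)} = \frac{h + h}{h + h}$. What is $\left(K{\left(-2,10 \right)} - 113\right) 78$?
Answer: $-8034$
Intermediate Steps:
$s{\left(h \right)} = 1$ ($s{\left(h \right)} = \frac{2 h}{2 h} = 2 h \frac{1}{2 h} = 1$)
$K{\left(b,E \right)} = E$ ($K{\left(b,E \right)} = \frac{E}{1} = E 1 = E$)
$\left(K{\left(-2,10 \right)} - 113\right) 78 = \left(10 - 113\right) 78 = \left(-103\right) 78 = -8034$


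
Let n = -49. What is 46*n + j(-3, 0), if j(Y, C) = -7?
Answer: -2261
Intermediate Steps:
46*n + j(-3, 0) = 46*(-49) - 7 = -2254 - 7 = -2261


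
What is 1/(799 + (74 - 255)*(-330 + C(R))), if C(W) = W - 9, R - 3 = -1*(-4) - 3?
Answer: 1/61434 ≈ 1.6278e-5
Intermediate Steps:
R = 4 (R = 3 + (-1*(-4) - 3) = 3 + (4 - 3) = 3 + 1 = 4)
C(W) = -9 + W
1/(799 + (74 - 255)*(-330 + C(R))) = 1/(799 + (74 - 255)*(-330 + (-9 + 4))) = 1/(799 - 181*(-330 - 5)) = 1/(799 - 181*(-335)) = 1/(799 + 60635) = 1/61434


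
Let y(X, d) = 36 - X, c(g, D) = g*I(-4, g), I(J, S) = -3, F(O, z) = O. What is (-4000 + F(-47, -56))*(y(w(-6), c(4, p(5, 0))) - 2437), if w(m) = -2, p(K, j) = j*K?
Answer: 9708753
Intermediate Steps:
p(K, j) = K*j
c(g, D) = -3*g (c(g, D) = g*(-3) = -3*g)
(-4000 + F(-47, -56))*(y(w(-6), c(4, p(5, 0))) - 2437) = (-4000 - 47)*((36 - 1*(-2)) - 2437) = -4047*((36 + 2) - 2437) = -4047*(38 - 2437) = -4047*(-2399) = 9708753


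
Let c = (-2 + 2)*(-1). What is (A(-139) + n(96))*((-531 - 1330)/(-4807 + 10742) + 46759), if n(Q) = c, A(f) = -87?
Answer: -24143613948/5935 ≈ -4.0680e+6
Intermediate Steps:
c = 0 (c = 0*(-1) = 0)
n(Q) = 0
(A(-139) + n(96))*((-531 - 1330)/(-4807 + 10742) + 46759) = (-87 + 0)*((-531 - 1330)/(-4807 + 10742) + 46759) = -87*(-1861/5935 + 46759) = -87*277512804/5935 = -24143613948/5935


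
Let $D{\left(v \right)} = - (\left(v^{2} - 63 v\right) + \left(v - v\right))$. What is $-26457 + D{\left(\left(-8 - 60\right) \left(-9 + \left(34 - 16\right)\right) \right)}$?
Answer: $-439557$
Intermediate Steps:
$D{\left(v \right)} = - v^{2} + 63 v$ ($D{\left(v \right)} = - (\left(v^{2} - 63 v\right) + 0) = - (v^{2} - 63 v) = - v^{2} + 63 v$)
$-26457 + D{\left(\left(-8 - 60\right) \left(-9 + \left(34 - 16\right)\right) \right)} = -26457 + \left(-8 - 60\right) \left(-9 + \left(34 - 16\right)\right) \left(63 - \left(-8 - 60\right) \left(-9 + \left(34 - 16\right)\right)\right) = -26457 + - 68 \left(-9 + 18\right) \left(63 - - 68 \left(-9 + 18\right)\right) = -26457 + \left(-68\right) 9 \left(63 - \left(-68\right) 9\right) = -26457 - 612 \left(63 - -612\right) = -26457 - 612 \left(63 + 612\right) = -26457 - 413100 = -439557$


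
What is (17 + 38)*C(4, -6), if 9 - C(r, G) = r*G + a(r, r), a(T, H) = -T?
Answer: 2035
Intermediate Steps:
C(r, G) = 9 + r - G*r (C(r, G) = 9 - (r*G - r) = 9 - (G*r - r) = 9 - (-r + G*r) = 9 + (r - G*r) = 9 + r - G*r)
(17 + 38)*C(4, -6) = (17 + 38)*(9 + 4 - 1*(-6)*4) = 55*(9 + 4 + 24) = 55*37 = 2035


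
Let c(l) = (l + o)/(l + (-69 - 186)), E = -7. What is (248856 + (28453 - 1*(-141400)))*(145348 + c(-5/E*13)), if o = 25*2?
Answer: 20935294658961/344 ≈ 6.0858e+10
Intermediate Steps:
o = 50
c(l) = (50 + l)/(-255 + l) (c(l) = (l + 50)/(l + (-69 - 186)) = (50 + l)/(l - 255) = (50 + l)/(-255 + l))
(248856 + (28453 - 1*(-141400)))*(145348 + c(-5/E*13)) = (248856 + (28453 - 1*(-141400)))*(145348 + (50 - 5/(-7)*13)/(-255 - 5/(-7)*13)) = (248856 + (28453 + 141400))*(145348 + (50 - 5*(-⅐)*13)/(-255 - 5*(-⅐)*13)) = (248856 + 169853)*(145348 + (50 + (5/7)*13)/(-255 + (5/7)*13)) = 418709*(145348 + (50 + 65/7)/(-255 + 65/7)) = 418709*(145348 + (415/7)/(-1720/7)) = 418709*(145348 - 7/1720*415/7) = 418709*(145348 - 83/344) = 418709*(49999629/344) = 20935294658961/344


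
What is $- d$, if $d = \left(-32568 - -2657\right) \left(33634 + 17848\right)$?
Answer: $1539878102$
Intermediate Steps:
$d = -1539878102$ ($d = \left(-32568 + \left(-13 + 2670\right)\right) 51482 = \left(-32568 + 2657\right) 51482 = \left(-29911\right) 51482 = -1539878102$)
$- d = \left(-1\right) \left(-1539878102\right) = 1539878102$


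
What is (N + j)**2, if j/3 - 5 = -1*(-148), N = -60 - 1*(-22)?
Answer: 177241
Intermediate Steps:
N = -38 (N = -60 + 22 = -38)
j = 459 (j = 15 + 3*(-1*(-148)) = 15 + 3*148 = 15 + 444 = 459)
(N + j)**2 = (-38 + 459)**2 = 421**2 = 177241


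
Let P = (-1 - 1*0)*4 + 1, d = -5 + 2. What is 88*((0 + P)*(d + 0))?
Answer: 792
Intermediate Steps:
d = -3
P = -3 (P = (-1 + 0)*4 + 1 = -1*4 + 1 = -4 + 1 = -3)
88*((0 + P)*(d + 0)) = 88*((0 - 3)*(-3 + 0)) = 88*(-3*(-3)) = 88*9 = 792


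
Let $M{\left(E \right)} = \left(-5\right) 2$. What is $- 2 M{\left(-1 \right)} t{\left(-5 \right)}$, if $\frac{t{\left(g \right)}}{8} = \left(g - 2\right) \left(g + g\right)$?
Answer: $11200$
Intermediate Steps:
$M{\left(E \right)} = -10$
$t{\left(g \right)} = 16 g \left(-2 + g\right)$ ($t{\left(g \right)} = 8 \left(g - 2\right) \left(g + g\right) = 8 \left(-2 + g\right) 2 g = 8 \cdot 2 g \left(-2 + g\right) = 16 g \left(-2 + g\right)$)
$- 2 M{\left(-1 \right)} t{\left(-5 \right)} = \left(-2\right) \left(-10\right) 16 \left(-5\right) \left(-2 - 5\right) = 20 \cdot 16 \left(-5\right) \left(-7\right) = 20 \cdot 560 = 11200$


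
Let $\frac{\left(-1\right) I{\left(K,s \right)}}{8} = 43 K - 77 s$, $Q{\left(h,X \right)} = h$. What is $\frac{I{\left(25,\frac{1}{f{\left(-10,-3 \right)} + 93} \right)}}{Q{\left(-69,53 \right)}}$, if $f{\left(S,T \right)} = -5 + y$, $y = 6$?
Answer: $\frac{403892}{3243} \approx 124.54$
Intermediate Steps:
$f{\left(S,T \right)} = 1$ ($f{\left(S,T \right)} = -5 + 6 = 1$)
$I{\left(K,s \right)} = - 344 K + 616 s$ ($I{\left(K,s \right)} = - 8 \left(43 K - 77 s\right) = - 8 \left(- 77 s + 43 K\right) = - 344 K + 616 s$)
$\frac{I{\left(25,\frac{1}{f{\left(-10,-3 \right)} + 93} \right)}}{Q{\left(-69,53 \right)}} = \frac{\left(-344\right) 25 + \frac{616}{1 + 93}}{-69} = \left(-8600 + \frac{616}{94}\right) \left(- \frac{1}{69}\right) = \left(-8600 + 616 \cdot \frac{1}{94}\right) \left(- \frac{1}{69}\right) = \left(-8600 + \frac{308}{47}\right) \left(- \frac{1}{69}\right) = \left(- \frac{403892}{47}\right) \left(- \frac{1}{69}\right) = \frac{403892}{3243}$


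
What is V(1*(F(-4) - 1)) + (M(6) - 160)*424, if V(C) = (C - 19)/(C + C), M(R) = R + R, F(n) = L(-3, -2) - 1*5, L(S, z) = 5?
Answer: -62742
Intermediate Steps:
F(n) = 0 (F(n) = 5 - 1*5 = 5 - 5 = 0)
M(R) = 2*R
V(C) = (-19 + C)/(2*C) (V(C) = (-19 + C)/((2*C)) = (-19 + C)*(1/(2*C)) = (-19 + C)/(2*C))
V(1*(F(-4) - 1)) + (M(6) - 160)*424 = (-19 + 1*(0 - 1))/(2*((1*(0 - 1)))) + (2*6 - 160)*424 = (-19 + 1*(-1))/(2*((1*(-1)))) + (12 - 160)*424 = (½)*(-19 - 1)/(-1) - 148*424 = (½)*(-1)*(-20) - 62752 = 10 - 62752 = -62742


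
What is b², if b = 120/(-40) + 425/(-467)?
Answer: 3334276/218089 ≈ 15.289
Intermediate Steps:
b = -1826/467 (b = 120*(-1/40) + 425*(-1/467) = -3 - 425/467 = -1826/467 ≈ -3.9101)
b² = (-1826/467)² = 3334276/218089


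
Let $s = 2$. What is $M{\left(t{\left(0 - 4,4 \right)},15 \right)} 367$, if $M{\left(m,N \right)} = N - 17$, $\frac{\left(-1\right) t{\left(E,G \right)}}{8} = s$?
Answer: $-734$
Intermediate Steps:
$t{\left(E,G \right)} = -16$ ($t{\left(E,G \right)} = \left(-8\right) 2 = -16$)
$M{\left(m,N \right)} = -17 + N$
$M{\left(t{\left(0 - 4,4 \right)},15 \right)} 367 = \left(-17 + 15\right) 367 = \left(-2\right) 367 = -734$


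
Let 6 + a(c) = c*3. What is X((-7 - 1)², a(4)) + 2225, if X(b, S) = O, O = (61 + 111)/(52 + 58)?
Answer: 122461/55 ≈ 2226.6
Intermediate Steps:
a(c) = -6 + 3*c (a(c) = -6 + c*3 = -6 + 3*c)
O = 86/55 (O = 172/110 = 172*(1/110) = 86/55 ≈ 1.5636)
X(b, S) = 86/55
X((-7 - 1)², a(4)) + 2225 = 86/55 + 2225 = 122461/55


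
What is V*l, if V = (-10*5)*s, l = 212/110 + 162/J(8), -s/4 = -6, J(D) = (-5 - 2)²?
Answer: -3384960/539 ≈ -6280.1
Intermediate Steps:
J(D) = 49 (J(D) = (-7)² = 49)
s = 24 (s = -4*(-6) = 24)
l = 14104/2695 (l = 212/110 + 162/49 = 212*(1/110) + 162*(1/49) = 106/55 + 162/49 = 14104/2695 ≈ 5.2334)
V = -1200 (V = -10*5*24 = -50*24 = -1200)
V*l = -1200*14104/2695 = -3384960/539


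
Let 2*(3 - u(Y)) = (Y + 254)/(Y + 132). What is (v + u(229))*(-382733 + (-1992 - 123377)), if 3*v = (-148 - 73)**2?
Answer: -8959934434801/1083 ≈ -8.2733e+9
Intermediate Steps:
u(Y) = 3 - (254 + Y)/(2*(132 + Y)) (u(Y) = 3 - (Y + 254)/(2*(Y + 132)) = 3 - (254 + Y)/(2*(132 + Y)))
v = 48841/3 (v = (-148 - 73)**2/3 = (1/3)*(-221)**2 = (1/3)*48841 = 48841/3 ≈ 16280.)
(v + u(229))*(-382733 + (-1992 - 123377)) = (48841/3 + (538 + 5*229)/(2*(132 + 229)))*(-382733 + (-1992 - 123377)) = (48841/3 + (1/2)*(538 + 1145)/361)*(-382733 - 125369) = (48841/3 + (1/2)*(1/361)*1683)*(-508102) = (48841/3 + 1683/722)*(-508102) = (35268251/2166)*(-508102) = -8959934434801/1083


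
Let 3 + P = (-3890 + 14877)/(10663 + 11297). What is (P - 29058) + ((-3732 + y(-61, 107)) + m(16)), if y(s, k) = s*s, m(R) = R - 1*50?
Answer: -639156773/21960 ≈ -29106.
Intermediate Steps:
m(R) = -50 + R (m(R) = R - 50 = -50 + R)
P = -54893/21960 (P = -3 + (-3890 + 14877)/(10663 + 11297) = -3 + 10987/21960 = -54893/21960 ≈ -2.4997)
y(s, k) = s**2
(P - 29058) + ((-3732 + y(-61, 107)) + m(16)) = (-54893/21960 - 29058) + ((-3732 + (-61)**2) + (-50 + 16)) = -638168573/21960 + ((-3732 + 3721) - 34) = -638168573/21960 + (-11 - 34) = -638168573/21960 - 45 = -639156773/21960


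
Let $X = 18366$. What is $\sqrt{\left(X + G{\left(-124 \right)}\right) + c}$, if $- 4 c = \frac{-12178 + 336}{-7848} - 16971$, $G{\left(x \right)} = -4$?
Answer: $\frac{\sqrt{38673007615}}{1308} \approx 150.35$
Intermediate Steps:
$c = \frac{66588283}{15696}$ ($c = - \frac{\frac{-12178 + 336}{-7848} - 16971}{4} = - \frac{\left(-11842\right) \left(- \frac{1}{7848}\right) - 16971}{4} = - \frac{\frac{5921}{3924} - 16971}{4} = \left(- \frac{1}{4}\right) \left(- \frac{66588283}{3924}\right) = \frac{66588283}{15696} \approx 4242.4$)
$\sqrt{\left(X + G{\left(-124 \right)}\right) + c} = \sqrt{\left(18366 - 4\right) + \frac{66588283}{15696}} = \sqrt{18362 + \frac{66588283}{15696}} = \sqrt{\frac{354798235}{15696}} = \frac{\sqrt{38673007615}}{1308}$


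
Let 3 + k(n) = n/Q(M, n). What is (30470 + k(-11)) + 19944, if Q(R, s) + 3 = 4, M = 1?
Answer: 50400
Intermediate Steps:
Q(R, s) = 1 (Q(R, s) = -3 + 4 = 1)
k(n) = -3 + n (k(n) = -3 + n/1 = -3 + n*1 = -3 + n)
(30470 + k(-11)) + 19944 = (30470 + (-3 - 11)) + 19944 = (30470 - 14) + 19944 = 30456 + 19944 = 50400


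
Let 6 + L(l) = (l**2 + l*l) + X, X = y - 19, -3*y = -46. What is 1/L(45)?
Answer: 3/12121 ≈ 0.00024750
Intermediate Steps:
y = 46/3 (y = -1/3*(-46) = 46/3 ≈ 15.333)
X = -11/3 (X = 46/3 - 19 = -11/3 ≈ -3.6667)
L(l) = -29/3 + 2*l**2 (L(l) = -6 + ((l**2 + l*l) - 11/3) = -6 + ((l**2 + l**2) - 11/3) = -6 + (2*l**2 - 11/3) = -6 + (-11/3 + 2*l**2) = -29/3 + 2*l**2)
1/L(45) = 1/(-29/3 + 2*45**2) = 1/(-29/3 + 2*2025) = 1/(-29/3 + 4050) = 1/(12121/3) = 3/12121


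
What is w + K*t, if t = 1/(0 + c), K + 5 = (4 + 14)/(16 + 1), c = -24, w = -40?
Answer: -16253/408 ≈ -39.836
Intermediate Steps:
K = -67/17 (K = -5 + (4 + 14)/(16 + 1) = -5 + 18/17 = -67/17 ≈ -3.9412)
t = -1/24 (t = 1/(0 - 24) = 1/(-24) = -1/24 ≈ -0.041667)
w + K*t = -40 - 67/17*(-1/24) = -40 + 67/408 = -16253/408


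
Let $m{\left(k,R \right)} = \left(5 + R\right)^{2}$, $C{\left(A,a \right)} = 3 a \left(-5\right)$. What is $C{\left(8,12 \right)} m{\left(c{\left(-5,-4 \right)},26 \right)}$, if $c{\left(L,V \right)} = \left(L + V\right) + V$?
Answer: $-172980$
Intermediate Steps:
$C{\left(A,a \right)} = - 15 a$
$c{\left(L,V \right)} = L + 2 V$
$C{\left(8,12 \right)} m{\left(c{\left(-5,-4 \right)},26 \right)} = \left(-15\right) 12 \left(5 + 26\right)^{2} = - 180 \cdot 31^{2} = \left(-180\right) 961 = -172980$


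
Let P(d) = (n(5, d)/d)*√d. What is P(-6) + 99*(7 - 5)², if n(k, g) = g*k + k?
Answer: 396 + 25*I*√6/6 ≈ 396.0 + 10.206*I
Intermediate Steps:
n(k, g) = k + g*k
P(d) = (5 + 5*d)/√d (P(d) = ((5*(1 + d))/d)*√d = ((5 + 5*d)/d)*√d = (5 + 5*d)/√d)
P(-6) + 99*(7 - 5)² = 5*(1 - 6)/√(-6) + 99*(7 - 5)² = 5*(-I*√6/6)*(-5) + 99*2² = 25*I*√6/6 + 99*4 = 25*I*√6/6 + 396 = 396 + 25*I*√6/6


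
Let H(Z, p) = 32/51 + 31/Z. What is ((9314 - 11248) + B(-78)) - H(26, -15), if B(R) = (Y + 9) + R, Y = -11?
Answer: -2672977/1326 ≈ -2015.8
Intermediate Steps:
B(R) = -2 + R (B(R) = (-11 + 9) + R = -2 + R)
H(Z, p) = 32/51 + 31/Z (H(Z, p) = 32*(1/51) + 31/Z = 32/51 + 31/Z)
((9314 - 11248) + B(-78)) - H(26, -15) = ((9314 - 11248) + (-2 - 78)) - (32/51 + 31/26) = (-1934 - 80) - (32/51 + 31*(1/26)) = -2014 - (32/51 + 31/26) = -2014 - 1*2413/1326 = -2014 - 2413/1326 = -2672977/1326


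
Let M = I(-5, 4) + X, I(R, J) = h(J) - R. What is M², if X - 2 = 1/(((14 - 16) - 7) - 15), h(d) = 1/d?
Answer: 29929/576 ≈ 51.960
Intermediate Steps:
h(d) = 1/d
I(R, J) = 1/J - R
X = 47/24 (X = 2 + 1/(((14 - 16) - 7) - 15) = 2 + 1/((-2 - 7) - 15) = 2 + 1/(-9 - 15) = 2 + 1/(-24) = 2 - 1/24 = 47/24 ≈ 1.9583)
M = 173/24 (M = (1/4 - 1*(-5)) + 47/24 = (¼ + 5) + 47/24 = 21/4 + 47/24 = 173/24 ≈ 7.2083)
M² = (173/24)² = 29929/576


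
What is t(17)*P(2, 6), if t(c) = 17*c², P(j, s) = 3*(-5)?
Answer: -73695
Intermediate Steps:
P(j, s) = -15
t(17)*P(2, 6) = (17*17²)*(-15) = (17*289)*(-15) = 4913*(-15) = -73695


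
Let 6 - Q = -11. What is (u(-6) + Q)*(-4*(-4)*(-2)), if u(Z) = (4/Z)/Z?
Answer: -4928/9 ≈ -547.56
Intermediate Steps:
Q = 17 (Q = 6 - 1*(-11) = 6 + 11 = 17)
u(Z) = 4/Z²
(u(-6) + Q)*(-4*(-4)*(-2)) = (4/(-6)² + 17)*(-4*(-4)*(-2)) = (4*(1/36) + 17)*(16*(-2)) = (⅑ + 17)*(-32) = (154/9)*(-32) = -4928/9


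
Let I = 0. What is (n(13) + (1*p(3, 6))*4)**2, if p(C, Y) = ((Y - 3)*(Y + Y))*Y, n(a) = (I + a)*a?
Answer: 1067089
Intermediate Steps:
n(a) = a**2 (n(a) = (0 + a)*a = a*a = a**2)
p(C, Y) = 2*Y**2*(-3 + Y) (p(C, Y) = ((-3 + Y)*(2*Y))*Y = (2*Y*(-3 + Y))*Y = 2*Y**2*(-3 + Y))
(n(13) + (1*p(3, 6))*4)**2 = (13**2 + (1*(2*6**2*(-3 + 6)))*4)**2 = (169 + (1*(2*36*3))*4)**2 = (169 + (1*216)*4)**2 = (169 + 216*4)**2 = (169 + 864)**2 = 1033**2 = 1067089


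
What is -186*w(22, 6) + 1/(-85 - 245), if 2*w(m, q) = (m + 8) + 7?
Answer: -1135531/330 ≈ -3441.0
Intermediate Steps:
w(m, q) = 15/2 + m/2 (w(m, q) = ((m + 8) + 7)/2 = ((8 + m) + 7)/2 = (15 + m)/2 = 15/2 + m/2)
-186*w(22, 6) + 1/(-85 - 245) = -186*(15/2 + (1/2)*22) + 1/(-85 - 245) = -186*(15/2 + 11) + 1/(-330) = -186*37/2 - 1/330 = -3441 - 1/330 = -1135531/330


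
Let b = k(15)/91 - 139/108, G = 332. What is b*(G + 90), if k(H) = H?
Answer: -2327119/4914 ≈ -473.57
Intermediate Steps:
b = -11029/9828 (b = 15/91 - 139/108 = -11029/9828 ≈ -1.1222)
b*(G + 90) = -11029*(332 + 90)/9828 = -11029/9828*422 = -2327119/4914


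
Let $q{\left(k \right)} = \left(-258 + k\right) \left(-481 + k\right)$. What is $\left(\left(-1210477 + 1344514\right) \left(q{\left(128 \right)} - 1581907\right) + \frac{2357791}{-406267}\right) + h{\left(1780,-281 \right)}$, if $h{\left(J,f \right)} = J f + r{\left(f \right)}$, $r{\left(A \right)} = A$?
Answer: $- \frac{83643717029058821}{406267} \approx -2.0588 \cdot 10^{11}$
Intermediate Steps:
$q{\left(k \right)} = \left(-481 + k\right) \left(-258 + k\right)$
$h{\left(J,f \right)} = f + J f$ ($h{\left(J,f \right)} = J f + f = f + J f$)
$\left(\left(-1210477 + 1344514\right) \left(q{\left(128 \right)} - 1581907\right) + \frac{2357791}{-406267}\right) + h{\left(1780,-281 \right)} = \left(\left(-1210477 + 1344514\right) \left(\left(124098 + 128^{2} - 94592\right) - 1581907\right) + \frac{2357791}{-406267}\right) - 281 \left(1 + 1780\right) = \left(134037 \left(\left(124098 + 16384 - 94592\right) - 1581907\right) + 2357791 \left(- \frac{1}{406267}\right)\right) - 500461 = \left(134037 \left(45890 - 1581907\right) - \frac{2357791}{406267}\right) - 500461 = \left(134037 \left(-1536017\right) - \frac{2357791}{406267}\right) - 500461 = \left(-205883110629 - \frac{2357791}{406267}\right) - 500461 = - \frac{83643513708269734}{406267} - 500461 = - \frac{83643717029058821}{406267}$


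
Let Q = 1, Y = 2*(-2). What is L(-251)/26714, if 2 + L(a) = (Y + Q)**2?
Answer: 7/26714 ≈ 0.00026204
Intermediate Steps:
Y = -4
L(a) = 7 (L(a) = -2 + (-4 + 1)**2 = -2 + (-3)**2 = -2 + 9 = 7)
L(-251)/26714 = 7/26714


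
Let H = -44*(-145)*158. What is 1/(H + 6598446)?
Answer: 1/7606486 ≈ 1.3147e-7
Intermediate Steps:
H = 1008040 (H = 6380*158 = 1008040)
1/(H + 6598446) = 1/(1008040 + 6598446) = 1/7606486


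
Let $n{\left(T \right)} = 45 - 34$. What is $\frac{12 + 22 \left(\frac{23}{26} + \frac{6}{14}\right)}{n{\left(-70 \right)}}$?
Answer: $\frac{3721}{1001} \approx 3.7173$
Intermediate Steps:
$n{\left(T \right)} = 11$ ($n{\left(T \right)} = 45 - 34 = 11$)
$\frac{12 + 22 \left(\frac{23}{26} + \frac{6}{14}\right)}{n{\left(-70 \right)}} = \frac{12 + 22 \left(\frac{23}{26} + \frac{6}{14}\right)}{11} = \left(12 + 22 \left(23 \cdot \frac{1}{26} + 6 \cdot \frac{1}{14}\right)\right) \frac{1}{11} = \left(12 + 22 \left(\frac{23}{26} + \frac{3}{7}\right)\right) \frac{1}{11} = \left(12 + 22 \cdot \frac{239}{182}\right) \frac{1}{11} = \left(12 + \frac{2629}{91}\right) \frac{1}{11} = \frac{3721}{91} \cdot \frac{1}{11} = \frac{3721}{1001}$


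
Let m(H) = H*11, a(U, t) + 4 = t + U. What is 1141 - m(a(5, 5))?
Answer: 1075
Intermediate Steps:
a(U, t) = -4 + U + t (a(U, t) = -4 + (t + U) = -4 + (U + t) = -4 + U + t)
m(H) = 11*H
1141 - m(a(5, 5)) = 1141 - 11*(-4 + 5 + 5) = 1141 - 11*6 = 1141 - 1*66 = 1141 - 66 = 1075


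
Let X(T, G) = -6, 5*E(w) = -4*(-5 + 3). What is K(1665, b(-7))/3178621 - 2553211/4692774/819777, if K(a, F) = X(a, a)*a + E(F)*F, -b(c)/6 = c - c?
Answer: -38439927322168051/12228244596769702158 ≈ -0.0031435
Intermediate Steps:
E(w) = 8/5 (E(w) = (-4*(-5 + 3))/5 = (-4*(-2))/5 = (⅕)*8 = 8/5)
b(c) = 0 (b(c) = -6*(c - c) = -6*0 = 0)
K(a, F) = -6*a + 8*F/5
K(1665, b(-7))/3178621 - 2553211/4692774/819777 = (-6*1665 + (8/5)*0)/3178621 - 2553211/4692774/819777 = (-9990 + 0)*(1/3178621) - 2553211*1/4692774*(1/819777) = -9990*1/3178621 - 2553211/4692774*1/819777 = -9990/3178621 - 2553211/3847028191398 = -38439927322168051/12228244596769702158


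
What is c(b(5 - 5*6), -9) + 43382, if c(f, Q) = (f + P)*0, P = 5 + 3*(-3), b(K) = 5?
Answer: 43382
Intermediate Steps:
P = -4 (P = 5 - 9 = -4)
c(f, Q) = 0 (c(f, Q) = (f - 4)*0 = (-4 + f)*0 = 0)
c(b(5 - 5*6), -9) + 43382 = 0 + 43382 = 43382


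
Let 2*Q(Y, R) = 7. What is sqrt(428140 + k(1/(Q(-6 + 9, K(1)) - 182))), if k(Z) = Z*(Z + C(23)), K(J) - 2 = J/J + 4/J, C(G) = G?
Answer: sqrt(54565998442)/357 ≈ 654.32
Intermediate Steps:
K(J) = 3 + 4/J (K(J) = 2 + (J/J + 4/J) = 2 + (1 + 4/J) = 3 + 4/J)
Q(Y, R) = 7/2 (Q(Y, R) = (1/2)*7 = 7/2)
k(Z) = Z*(23 + Z) (k(Z) = Z*(Z + 23) = Z*(23 + Z))
sqrt(428140 + k(1/(Q(-6 + 9, K(1)) - 182))) = sqrt(428140 + (23 + 1/(7/2 - 182))/(7/2 - 182)) = sqrt(428140 + (23 + 1/(-357/2))/(-357/2)) = sqrt(428140 - 2*(23 - 2/357)/357) = sqrt(428140 - 2/357*8209/357) = sqrt(428140 - 16418/127449) = sqrt(54565998442/127449) = sqrt(54565998442)/357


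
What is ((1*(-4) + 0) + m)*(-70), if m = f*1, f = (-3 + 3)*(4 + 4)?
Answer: 280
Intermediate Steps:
f = 0 (f = 0*8 = 0)
m = 0 (m = 0*1 = 0)
((1*(-4) + 0) + m)*(-70) = ((1*(-4) + 0) + 0)*(-70) = ((-4 + 0) + 0)*(-70) = (-4 + 0)*(-70) = -4*(-70) = 280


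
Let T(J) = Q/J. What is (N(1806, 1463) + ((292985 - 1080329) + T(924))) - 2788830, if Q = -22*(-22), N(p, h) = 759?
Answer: -75083704/21 ≈ -3.5754e+6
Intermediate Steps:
Q = 484
T(J) = 484/J
(N(1806, 1463) + ((292985 - 1080329) + T(924))) - 2788830 = (759 + ((292985 - 1080329) + 484/924)) - 2788830 = (759 + (-787344 + 484*(1/924))) - 2788830 = (759 + (-787344 + 11/21)) - 2788830 = (759 - 16534213/21) - 2788830 = -16518274/21 - 2788830 = -75083704/21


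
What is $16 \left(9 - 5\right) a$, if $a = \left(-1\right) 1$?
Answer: $-64$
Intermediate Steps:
$a = -1$
$16 \left(9 - 5\right) a = 16 \left(9 - 5\right) \left(-1\right) = 16 \cdot 4 \left(-1\right) = 64 \left(-1\right) = -64$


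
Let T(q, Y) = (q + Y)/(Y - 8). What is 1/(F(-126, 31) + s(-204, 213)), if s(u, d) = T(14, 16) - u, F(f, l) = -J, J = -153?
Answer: 4/1443 ≈ 0.0027720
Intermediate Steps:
T(q, Y) = (Y + q)/(-8 + Y)
F(f, l) = 153 (F(f, l) = -1*(-153) = 153)
s(u, d) = 15/4 - u (s(u, d) = (16 + 14)/(-8 + 16) - u = 30/8 - u = (1/8)*30 - u = 15/4 - u)
1/(F(-126, 31) + s(-204, 213)) = 1/(153 + (15/4 - 1*(-204))) = 1/(153 + (15/4 + 204)) = 1/(153 + 831/4) = 1/(1443/4) = 4/1443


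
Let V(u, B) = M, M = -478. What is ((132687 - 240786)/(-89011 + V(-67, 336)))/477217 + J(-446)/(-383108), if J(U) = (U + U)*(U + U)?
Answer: -8494831120631585/4090221157966801 ≈ -2.0769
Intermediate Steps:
V(u, B) = -478
J(U) = 4*U**2 (J(U) = (2*U)*(2*U) = 4*U**2)
((132687 - 240786)/(-89011 + V(-67, 336)))/477217 + J(-446)/(-383108) = ((132687 - 240786)/(-89011 - 478))/477217 + (4*(-446)**2)/(-383108) = -108099/(-89489)*(1/477217) + (4*198916)*(-1/383108) = -108099*(-1/89489)*(1/477217) + 795664*(-1/383108) = (108099/89489)*(1/477217) - 198916/95777 = 108099/42705672113 - 198916/95777 = -8494831120631585/4090221157966801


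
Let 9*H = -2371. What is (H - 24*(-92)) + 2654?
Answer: 41387/9 ≈ 4598.6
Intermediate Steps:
H = -2371/9 (H = (⅑)*(-2371) = -2371/9 ≈ -263.44)
(H - 24*(-92)) + 2654 = (-2371/9 - 24*(-92)) + 2654 = (-2371/9 + 2208) + 2654 = 17501/9 + 2654 = 41387/9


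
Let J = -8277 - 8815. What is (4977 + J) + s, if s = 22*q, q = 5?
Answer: -12005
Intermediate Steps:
s = 110 (s = 22*5 = 110)
J = -17092
(4977 + J) + s = (4977 - 17092) + 110 = -12115 + 110 = -12005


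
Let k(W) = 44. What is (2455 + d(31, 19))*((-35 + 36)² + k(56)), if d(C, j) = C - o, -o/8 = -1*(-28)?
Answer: 121950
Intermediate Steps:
o = -224 (o = -(-8)*(-28) = -8*28 = -224)
d(C, j) = 224 + C (d(C, j) = C - 1*(-224) = C + 224 = 224 + C)
(2455 + d(31, 19))*((-35 + 36)² + k(56)) = (2455 + (224 + 31))*((-35 + 36)² + 44) = (2455 + 255)*(1² + 44) = 2710*(1 + 44) = 2710*45 = 121950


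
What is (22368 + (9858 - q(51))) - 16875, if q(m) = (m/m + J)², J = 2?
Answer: 15342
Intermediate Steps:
q(m) = 9 (q(m) = (m/m + 2)² = (1 + 2)² = 3² = 9)
(22368 + (9858 - q(51))) - 16875 = (22368 + (9858 - 1*9)) - 16875 = (22368 + (9858 - 9)) - 16875 = (22368 + 9849) - 16875 = 32217 - 16875 = 15342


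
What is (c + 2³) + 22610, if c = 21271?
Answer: 43889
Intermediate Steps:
(c + 2³) + 22610 = (21271 + 2³) + 22610 = (21271 + 8) + 22610 = 21279 + 22610 = 43889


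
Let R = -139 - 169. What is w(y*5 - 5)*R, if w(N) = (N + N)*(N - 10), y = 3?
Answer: 0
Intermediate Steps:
R = -308
w(N) = 2*N*(-10 + N) (w(N) = (2*N)*(-10 + N) = 2*N*(-10 + N))
w(y*5 - 5)*R = (2*(3*5 - 5)*(-10 + (3*5 - 5)))*(-308) = (2*(15 - 5)*(-10 + (15 - 5)))*(-308) = (2*10*(-10 + 10))*(-308) = (2*10*0)*(-308) = 0*(-308) = 0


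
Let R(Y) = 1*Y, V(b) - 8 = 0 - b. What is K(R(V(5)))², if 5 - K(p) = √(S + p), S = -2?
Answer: 16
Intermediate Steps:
V(b) = 8 - b (V(b) = 8 + (0 - b) = 8 - b)
R(Y) = Y
K(p) = 5 - √(-2 + p)
K(R(V(5)))² = (5 - √(-2 + (8 - 1*5)))² = (5 - √(-2 + (8 - 5)))² = (5 - √(-2 + 3))² = (5 - √1)² = (5 - 1*1)² = (5 - 1)² = 4² = 16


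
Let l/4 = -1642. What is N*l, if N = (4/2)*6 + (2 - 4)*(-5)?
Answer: -144496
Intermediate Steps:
N = 22 (N = (4*(½))*6 - 2*(-5) = 2*6 + 10 = 12 + 10 = 22)
l = -6568 (l = 4*(-1642) = -6568)
N*l = 22*(-6568) = -144496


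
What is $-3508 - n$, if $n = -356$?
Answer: $-3152$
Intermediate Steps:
$-3508 - n = -3508 - -356 = -3508 + 356 = -3152$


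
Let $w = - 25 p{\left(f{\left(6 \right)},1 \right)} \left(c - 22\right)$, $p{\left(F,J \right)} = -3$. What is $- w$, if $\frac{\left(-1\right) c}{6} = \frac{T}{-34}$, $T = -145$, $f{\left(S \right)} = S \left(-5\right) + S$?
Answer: $\frac{60675}{17} \approx 3569.1$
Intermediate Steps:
$f{\left(S \right)} = - 4 S$ ($f{\left(S \right)} = - 5 S + S = - 4 S$)
$c = - \frac{435}{17}$ ($c = - 6 \left(- \frac{145}{-34}\right) = - 6 \left(\left(-145\right) \left(- \frac{1}{34}\right)\right) = \left(-6\right) \frac{145}{34} = - \frac{435}{17} \approx -25.588$)
$w = - \frac{60675}{17}$ ($w = \left(-25\right) \left(-3\right) \left(- \frac{435}{17} - 22\right) = 75 \left(- \frac{435}{17} - 22\right) = 75 \left(- \frac{809}{17}\right) = - \frac{60675}{17} \approx -3569.1$)
$- w = \left(-1\right) \left(- \frac{60675}{17}\right) = \frac{60675}{17}$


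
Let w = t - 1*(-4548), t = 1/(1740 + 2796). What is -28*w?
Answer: -20629729/162 ≈ -1.2734e+5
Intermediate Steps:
t = 1/4536 ≈ 0.00022046
w = 20629729/4536 (w = 1/4536 - 1*(-4548) = 1/4536 + 4548 = 20629729/4536 ≈ 4548.0)
-28*w = -28*20629729/4536 = -20629729/162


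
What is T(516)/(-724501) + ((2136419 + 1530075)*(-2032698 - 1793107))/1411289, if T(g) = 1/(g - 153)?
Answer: -335371951631078886409/33741849629037 ≈ -9.9393e+6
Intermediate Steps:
T(g) = 1/(-153 + g)
T(516)/(-724501) + ((2136419 + 1530075)*(-2032698 - 1793107))/1411289 = 1/((-153 + 516)*(-724501)) + ((2136419 + 1530075)*(-2032698 - 1793107))/1411289 = -1/724501/363 + (3666494*(-3825805))*(1/1411289) = (1/363)*(-1/724501) - 14027291077670*1/1411289 = -1/262993863 - 14027291077670/1411289 = -335371951631078886409/33741849629037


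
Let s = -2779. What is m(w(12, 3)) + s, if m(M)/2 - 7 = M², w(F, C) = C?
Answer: -2747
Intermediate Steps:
m(M) = 14 + 2*M²
m(w(12, 3)) + s = (14 + 2*3²) - 2779 = (14 + 2*9) - 2779 = (14 + 18) - 2779 = 32 - 2779 = -2747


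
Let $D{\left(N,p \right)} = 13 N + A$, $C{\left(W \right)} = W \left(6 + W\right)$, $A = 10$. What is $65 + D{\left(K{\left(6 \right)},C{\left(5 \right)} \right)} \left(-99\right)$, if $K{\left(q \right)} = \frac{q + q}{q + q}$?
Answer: $-2212$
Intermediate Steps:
$K{\left(q \right)} = 1$ ($K{\left(q \right)} = \frac{2 q}{2 q} = 2 q \frac{1}{2 q} = 1$)
$D{\left(N,p \right)} = 10 + 13 N$ ($D{\left(N,p \right)} = 13 N + 10 = 10 + 13 N$)
$65 + D{\left(K{\left(6 \right)},C{\left(5 \right)} \right)} \left(-99\right) = 65 + \left(10 + 13 \cdot 1\right) \left(-99\right) = 65 + \left(10 + 13\right) \left(-99\right) = 65 + 23 \left(-99\right) = 65 - 2277 = -2212$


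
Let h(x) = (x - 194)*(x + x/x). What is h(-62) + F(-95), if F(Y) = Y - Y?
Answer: 15616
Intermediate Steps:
F(Y) = 0
h(x) = (1 + x)*(-194 + x) (h(x) = (-194 + x)*(x + 1) = (-194 + x)*(1 + x) = (1 + x)*(-194 + x))
h(-62) + F(-95) = (-194 + (-62)**2 - 193*(-62)) + 0 = (-194 + 3844 + 11966) + 0 = 15616 + 0 = 15616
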